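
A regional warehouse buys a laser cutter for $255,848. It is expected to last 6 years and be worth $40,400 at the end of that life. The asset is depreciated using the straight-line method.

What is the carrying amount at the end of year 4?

Depreciable base = $255,848 − $40,400 = $215,448.
Annual expense = $215,448 / 6 = $35,908.
End of year 1: book value $219,940.
End of year 2: book value $184,032.
End of year 3: book value $148,124.
End of year 4: book value $112,216.

$112,216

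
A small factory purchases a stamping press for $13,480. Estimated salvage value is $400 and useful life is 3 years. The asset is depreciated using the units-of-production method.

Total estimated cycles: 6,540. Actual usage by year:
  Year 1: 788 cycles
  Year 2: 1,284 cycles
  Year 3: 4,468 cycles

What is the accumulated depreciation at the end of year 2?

$4,144

Depreciable base = $13,480 − $400 = $13,080.
Rate = $13,080 / 6,540 cycles = $2 per cycle.
Year 1: 788 × $2 = $1,576. Book value $11,904.
Year 2: 1,284 × $2 = $2,568. Book value $9,336.
Accumulated through year 2 = $13,480 − $9,336 = $4,144.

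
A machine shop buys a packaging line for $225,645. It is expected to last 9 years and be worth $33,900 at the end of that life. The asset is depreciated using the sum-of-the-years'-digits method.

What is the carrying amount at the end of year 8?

$38,161

Depreciable base = $225,645 − $33,900 = $191,745.
Sum of the years' digits = 9+8+7+6+5+4+3+2+1 = 45.
Year 1: $191,745 × 9/45 = $38,349. Book value $187,296.
Year 2: $191,745 × 8/45 = $34,088. Book value $153,208.
Year 3: $191,745 × 7/45 = $29,827. Book value $123,381.
Year 4: $191,745 × 6/45 = $25,566. Book value $97,815.
Year 5: $191,745 × 5/45 = $21,305. Book value $76,510.
Year 6: $191,745 × 4/45 = $17,044. Book value $59,466.
Year 7: $191,745 × 3/45 = $12,783. Book value $46,683.
Year 8: $191,745 × 2/45 = $8,522. Book value $38,161.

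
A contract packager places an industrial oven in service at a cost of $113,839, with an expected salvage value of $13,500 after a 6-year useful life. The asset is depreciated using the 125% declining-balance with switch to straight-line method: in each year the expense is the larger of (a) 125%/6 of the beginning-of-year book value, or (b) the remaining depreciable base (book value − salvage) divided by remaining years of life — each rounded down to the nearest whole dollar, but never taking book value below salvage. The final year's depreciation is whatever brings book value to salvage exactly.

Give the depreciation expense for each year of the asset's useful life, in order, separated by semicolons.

Depreciable base = $113,839 − $13,500 = $100,339.
Year 1: DB = ⌊$113,839 × 125%/6⌋ = $23,716; SL = ⌊$100,339/6⌋ = $16,723 → take DB $23,716. Book value $90,123.
Year 2: DB = ⌊$90,123 × 125%/6⌋ = $18,775; SL = ⌊$76,623/5⌋ = $15,324 → take DB $18,775. Book value $71,348.
Year 3: DB = ⌊$71,348 × 125%/6⌋ = $14,864; SL = ⌊$57,848/4⌋ = $14,462 → take DB $14,864. Book value $56,484.
Year 4: DB = ⌊$56,484 × 125%/6⌋ = $11,767; SL = ⌊$42,984/3⌋ = $14,328 → take SL $14,328. Book value $42,156.
Year 5: DB = ⌊$42,156 × 125%/6⌋ = $8,782; SL = ⌊$28,656/2⌋ = $14,328 → take SL $14,328. Book value $27,828.
Year 6 (final): $27,828 − $13,500 = $14,328. Book value $13,500.

$23,716; $18,775; $14,864; $14,328; $14,328; $14,328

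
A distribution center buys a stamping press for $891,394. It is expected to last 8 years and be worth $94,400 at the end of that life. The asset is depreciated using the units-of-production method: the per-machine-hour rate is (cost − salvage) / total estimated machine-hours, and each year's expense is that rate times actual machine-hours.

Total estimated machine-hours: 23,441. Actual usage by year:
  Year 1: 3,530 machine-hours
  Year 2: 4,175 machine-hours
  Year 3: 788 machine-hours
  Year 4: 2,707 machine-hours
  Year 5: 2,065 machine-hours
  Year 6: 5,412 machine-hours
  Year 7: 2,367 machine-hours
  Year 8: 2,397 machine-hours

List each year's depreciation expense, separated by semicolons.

$120,020; $141,950; $26,792; $92,038; $70,210; $184,008; $80,478; $81,498

Depreciable base = $891,394 − $94,400 = $796,994.
Rate = $796,994 / 23,441 machine-hours = $34 per machine-hour.
Year 1: 3,530 × $34 = $120,020. Book value $771,374.
Year 2: 4,175 × $34 = $141,950. Book value $629,424.
Year 3: 788 × $34 = $26,792. Book value $602,632.
Year 4: 2,707 × $34 = $92,038. Book value $510,594.
Year 5: 2,065 × $34 = $70,210. Book value $440,384.
Year 6: 5,412 × $34 = $184,008. Book value $256,376.
Year 7: 2,367 × $34 = $80,478. Book value $175,898.
Year 8: 2,397 × $34 = $81,498. Book value $94,400.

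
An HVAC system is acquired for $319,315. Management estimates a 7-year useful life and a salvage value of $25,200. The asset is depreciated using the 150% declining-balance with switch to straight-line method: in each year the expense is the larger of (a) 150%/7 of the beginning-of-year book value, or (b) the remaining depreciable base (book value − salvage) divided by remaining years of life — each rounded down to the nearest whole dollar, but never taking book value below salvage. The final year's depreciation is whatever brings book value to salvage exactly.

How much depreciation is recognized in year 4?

Depreciable base = $319,315 − $25,200 = $294,115.
Year 1: DB = ⌊$319,315 × 150%/7⌋ = $68,424; SL = ⌊$294,115/7⌋ = $42,016 → take DB $68,424. Book value $250,891.
Year 2: DB = ⌊$250,891 × 150%/7⌋ = $53,762; SL = ⌊$225,691/6⌋ = $37,615 → take DB $53,762. Book value $197,129.
Year 3: DB = ⌊$197,129 × 150%/7⌋ = $42,241; SL = ⌊$171,929/5⌋ = $34,385 → take DB $42,241. Book value $154,888.
Year 4: DB = ⌊$154,888 × 150%/7⌋ = $33,190; SL = ⌊$129,688/4⌋ = $32,422 → take DB $33,190. Book value $121,698.

$33,190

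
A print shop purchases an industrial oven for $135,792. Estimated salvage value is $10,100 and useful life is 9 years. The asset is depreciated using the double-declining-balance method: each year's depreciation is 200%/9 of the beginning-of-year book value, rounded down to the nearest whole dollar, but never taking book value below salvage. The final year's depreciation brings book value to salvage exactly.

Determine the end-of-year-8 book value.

$18,186

Depreciable base = $135,792 − $10,100 = $125,692.
Year 1: ⌊$135,792 × 200%/9⌋ = $30,176. Book value $105,616.
Year 2: ⌊$105,616 × 200%/9⌋ = $23,470. Book value $82,146.
Year 3: ⌊$82,146 × 200%/9⌋ = $18,254. Book value $63,892.
Year 4: ⌊$63,892 × 200%/9⌋ = $14,198. Book value $49,694.
Year 5: ⌊$49,694 × 200%/9⌋ = $11,043. Book value $38,651.
Year 6: ⌊$38,651 × 200%/9⌋ = $8,589. Book value $30,062.
Year 7: ⌊$30,062 × 200%/9⌋ = $6,680. Book value $23,382.
Year 8: ⌊$23,382 × 200%/9⌋ = $5,196. Book value $18,186.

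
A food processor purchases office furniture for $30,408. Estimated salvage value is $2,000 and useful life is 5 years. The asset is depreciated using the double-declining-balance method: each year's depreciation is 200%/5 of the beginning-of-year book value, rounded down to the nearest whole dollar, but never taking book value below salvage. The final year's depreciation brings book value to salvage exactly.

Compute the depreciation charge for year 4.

Depreciable base = $30,408 − $2,000 = $28,408.
Year 1: ⌊$30,408 × 200%/5⌋ = $12,163. Book value $18,245.
Year 2: ⌊$18,245 × 200%/5⌋ = $7,298. Book value $10,947.
Year 3: ⌊$10,947 × 200%/5⌋ = $4,378. Book value $6,569.
Year 4: ⌊$6,569 × 200%/5⌋ = $2,627. Book value $3,942.

$2,627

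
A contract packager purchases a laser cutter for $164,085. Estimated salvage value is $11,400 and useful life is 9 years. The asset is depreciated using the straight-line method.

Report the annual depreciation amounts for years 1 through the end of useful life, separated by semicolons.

$16,965; $16,965; $16,965; $16,965; $16,965; $16,965; $16,965; $16,965; $16,965

Depreciable base = $164,085 − $11,400 = $152,685.
Annual expense = $152,685 / 9 = $16,965.
End of year 1: book value $147,120.
End of year 2: book value $130,155.
End of year 3: book value $113,190.
End of year 4: book value $96,225.
End of year 5: book value $79,260.
End of year 6: book value $62,295.
End of year 7: book value $45,330.
End of year 8: book value $28,365.
End of year 9: book value $11,400.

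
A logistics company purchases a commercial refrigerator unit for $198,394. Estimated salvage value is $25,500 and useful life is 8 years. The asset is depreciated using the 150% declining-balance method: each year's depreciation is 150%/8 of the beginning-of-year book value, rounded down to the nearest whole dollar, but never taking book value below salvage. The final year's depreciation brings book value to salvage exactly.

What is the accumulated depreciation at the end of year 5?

$128,142

Depreciable base = $198,394 − $25,500 = $172,894.
Year 1: ⌊$198,394 × 150%/8⌋ = $37,198. Book value $161,196.
Year 2: ⌊$161,196 × 150%/8⌋ = $30,224. Book value $130,972.
Year 3: ⌊$130,972 × 150%/8⌋ = $24,557. Book value $106,415.
Year 4: ⌊$106,415 × 150%/8⌋ = $19,952. Book value $86,463.
Year 5: ⌊$86,463 × 150%/8⌋ = $16,211. Book value $70,252.
Accumulated through year 5 = $198,394 − $70,252 = $128,142.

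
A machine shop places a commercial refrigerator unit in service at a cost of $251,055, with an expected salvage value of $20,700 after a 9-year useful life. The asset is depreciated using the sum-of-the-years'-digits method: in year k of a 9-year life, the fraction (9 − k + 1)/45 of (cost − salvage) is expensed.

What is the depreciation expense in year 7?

$15,357

Depreciable base = $251,055 − $20,700 = $230,355.
Sum of the years' digits = 9+8+7+6+5+4+3+2+1 = 45.
Year 1: $230,355 × 9/45 = $46,071. Book value $204,984.
Year 2: $230,355 × 8/45 = $40,952. Book value $164,032.
Year 3: $230,355 × 7/45 = $35,833. Book value $128,199.
Year 4: $230,355 × 6/45 = $30,714. Book value $97,485.
Year 5: $230,355 × 5/45 = $25,595. Book value $71,890.
Year 6: $230,355 × 4/45 = $20,476. Book value $51,414.
Year 7: $230,355 × 3/45 = $15,357. Book value $36,057.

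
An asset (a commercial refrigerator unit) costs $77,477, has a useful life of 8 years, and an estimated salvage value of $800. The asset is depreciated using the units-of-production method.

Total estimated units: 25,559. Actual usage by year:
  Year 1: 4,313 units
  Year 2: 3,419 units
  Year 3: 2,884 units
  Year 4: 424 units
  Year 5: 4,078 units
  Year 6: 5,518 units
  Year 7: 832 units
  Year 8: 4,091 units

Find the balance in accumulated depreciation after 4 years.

$33,120

Depreciable base = $77,477 − $800 = $76,677.
Rate = $76,677 / 25,559 units = $3 per unit.
Year 1: 4,313 × $3 = $12,939. Book value $64,538.
Year 2: 3,419 × $3 = $10,257. Book value $54,281.
Year 3: 2,884 × $3 = $8,652. Book value $45,629.
Year 4: 424 × $3 = $1,272. Book value $44,357.
Accumulated through year 4 = $77,477 − $44,357 = $33,120.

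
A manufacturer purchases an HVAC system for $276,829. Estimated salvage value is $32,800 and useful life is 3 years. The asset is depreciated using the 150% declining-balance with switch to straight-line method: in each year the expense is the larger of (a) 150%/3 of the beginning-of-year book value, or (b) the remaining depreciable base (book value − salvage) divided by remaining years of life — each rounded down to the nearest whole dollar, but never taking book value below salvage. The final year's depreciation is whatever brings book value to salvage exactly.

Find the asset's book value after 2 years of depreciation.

Depreciable base = $276,829 − $32,800 = $244,029.
Year 1: DB = ⌊$276,829 × 150%/3⌋ = $138,414; SL = ⌊$244,029/3⌋ = $81,343 → take DB $138,414. Book value $138,415.
Year 2: DB = ⌊$138,415 × 150%/3⌋ = $69,207; SL = ⌊$105,615/2⌋ = $52,807 → take DB $69,207. Book value $69,208.

$69,208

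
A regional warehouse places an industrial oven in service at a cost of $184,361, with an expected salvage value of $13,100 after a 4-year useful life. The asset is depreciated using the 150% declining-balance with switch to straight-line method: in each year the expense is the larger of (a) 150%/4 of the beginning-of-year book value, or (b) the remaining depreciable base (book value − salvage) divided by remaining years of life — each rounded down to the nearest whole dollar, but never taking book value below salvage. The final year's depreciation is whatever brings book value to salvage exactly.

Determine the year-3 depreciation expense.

Depreciable base = $184,361 − $13,100 = $171,261.
Year 1: DB = ⌊$184,361 × 150%/4⌋ = $69,135; SL = ⌊$171,261/4⌋ = $42,815 → take DB $69,135. Book value $115,226.
Year 2: DB = ⌊$115,226 × 150%/4⌋ = $43,209; SL = ⌊$102,126/3⌋ = $34,042 → take DB $43,209. Book value $72,017.
Year 3: DB = ⌊$72,017 × 150%/4⌋ = $27,006; SL = ⌊$58,917/2⌋ = $29,458 → take SL $29,458. Book value $42,559.

$29,458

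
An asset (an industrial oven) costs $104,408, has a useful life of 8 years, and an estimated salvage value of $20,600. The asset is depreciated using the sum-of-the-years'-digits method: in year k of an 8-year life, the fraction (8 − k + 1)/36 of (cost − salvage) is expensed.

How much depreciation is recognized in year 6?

$6,984

Depreciable base = $104,408 − $20,600 = $83,808.
Sum of the years' digits = 8+7+6+5+4+3+2+1 = 36.
Year 1: $83,808 × 8/36 = $18,624. Book value $85,784.
Year 2: $83,808 × 7/36 = $16,296. Book value $69,488.
Year 3: $83,808 × 6/36 = $13,968. Book value $55,520.
Year 4: $83,808 × 5/36 = $11,640. Book value $43,880.
Year 5: $83,808 × 4/36 = $9,312. Book value $34,568.
Year 6: $83,808 × 3/36 = $6,984. Book value $27,584.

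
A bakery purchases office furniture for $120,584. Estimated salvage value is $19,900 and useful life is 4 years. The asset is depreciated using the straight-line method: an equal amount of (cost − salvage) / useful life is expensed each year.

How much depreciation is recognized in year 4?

$25,171

Depreciable base = $120,584 − $19,900 = $100,684.
Annual expense = $100,684 / 4 = $25,171.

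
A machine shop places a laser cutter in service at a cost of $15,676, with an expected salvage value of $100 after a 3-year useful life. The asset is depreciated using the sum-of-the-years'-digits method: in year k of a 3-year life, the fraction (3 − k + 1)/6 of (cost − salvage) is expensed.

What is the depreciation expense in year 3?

$2,596

Depreciable base = $15,676 − $100 = $15,576.
Sum of the years' digits = 3+2+1 = 6.
Year 1: $15,576 × 3/6 = $7,788. Book value $7,888.
Year 2: $15,576 × 2/6 = $5,192. Book value $2,696.
Year 3: $15,576 × 1/6 = $2,596. Book value $100.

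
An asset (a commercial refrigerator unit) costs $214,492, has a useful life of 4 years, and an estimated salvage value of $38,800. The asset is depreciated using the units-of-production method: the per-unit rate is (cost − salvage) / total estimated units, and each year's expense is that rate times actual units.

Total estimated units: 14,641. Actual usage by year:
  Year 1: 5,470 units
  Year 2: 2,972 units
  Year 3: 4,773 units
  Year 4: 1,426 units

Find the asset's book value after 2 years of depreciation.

$113,188

Depreciable base = $214,492 − $38,800 = $175,692.
Rate = $175,692 / 14,641 units = $12 per unit.
Year 1: 5,470 × $12 = $65,640. Book value $148,852.
Year 2: 2,972 × $12 = $35,664. Book value $113,188.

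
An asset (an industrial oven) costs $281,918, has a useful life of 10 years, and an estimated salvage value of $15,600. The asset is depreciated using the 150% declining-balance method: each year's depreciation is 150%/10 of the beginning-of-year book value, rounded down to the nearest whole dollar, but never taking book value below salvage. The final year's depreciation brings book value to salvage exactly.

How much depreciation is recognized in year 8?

$13,556

Depreciable base = $281,918 − $15,600 = $266,318.
Year 1: ⌊$281,918 × 150%/10⌋ = $42,287. Book value $239,631.
Year 2: ⌊$239,631 × 150%/10⌋ = $35,944. Book value $203,687.
Year 3: ⌊$203,687 × 150%/10⌋ = $30,553. Book value $173,134.
Year 4: ⌊$173,134 × 150%/10⌋ = $25,970. Book value $147,164.
Year 5: ⌊$147,164 × 150%/10⌋ = $22,074. Book value $125,090.
Year 6: ⌊$125,090 × 150%/10⌋ = $18,763. Book value $106,327.
Year 7: ⌊$106,327 × 150%/10⌋ = $15,949. Book value $90,378.
Year 8: ⌊$90,378 × 150%/10⌋ = $13,556. Book value $76,822.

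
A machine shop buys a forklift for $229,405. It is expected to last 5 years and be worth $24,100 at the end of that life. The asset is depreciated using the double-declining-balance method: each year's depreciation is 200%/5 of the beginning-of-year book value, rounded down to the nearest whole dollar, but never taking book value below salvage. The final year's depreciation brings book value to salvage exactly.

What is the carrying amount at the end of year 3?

Depreciable base = $229,405 − $24,100 = $205,305.
Year 1: ⌊$229,405 × 200%/5⌋ = $91,762. Book value $137,643.
Year 2: ⌊$137,643 × 200%/5⌋ = $55,057. Book value $82,586.
Year 3: ⌊$82,586 × 200%/5⌋ = $33,034. Book value $49,552.

$49,552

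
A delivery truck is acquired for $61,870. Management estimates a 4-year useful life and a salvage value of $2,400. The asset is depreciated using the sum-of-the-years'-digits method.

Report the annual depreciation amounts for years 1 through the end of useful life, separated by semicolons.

Depreciable base = $61,870 − $2,400 = $59,470.
Sum of the years' digits = 4+3+2+1 = 10.
Year 1: $59,470 × 4/10 = $23,788. Book value $38,082.
Year 2: $59,470 × 3/10 = $17,841. Book value $20,241.
Year 3: $59,470 × 2/10 = $11,894. Book value $8,347.
Year 4: $59,470 × 1/10 = $5,947. Book value $2,400.

$23,788; $17,841; $11,894; $5,947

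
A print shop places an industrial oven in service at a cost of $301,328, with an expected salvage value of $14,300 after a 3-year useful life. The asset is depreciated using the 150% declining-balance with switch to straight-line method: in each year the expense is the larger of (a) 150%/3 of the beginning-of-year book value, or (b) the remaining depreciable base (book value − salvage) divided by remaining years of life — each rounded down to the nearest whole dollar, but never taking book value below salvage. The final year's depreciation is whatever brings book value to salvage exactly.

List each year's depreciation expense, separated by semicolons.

$150,664; $75,332; $61,032

Depreciable base = $301,328 − $14,300 = $287,028.
Year 1: DB = ⌊$301,328 × 150%/3⌋ = $150,664; SL = ⌊$287,028/3⌋ = $95,676 → take DB $150,664. Book value $150,664.
Year 2: DB = ⌊$150,664 × 150%/3⌋ = $75,332; SL = ⌊$136,364/2⌋ = $68,182 → take DB $75,332. Book value $75,332.
Year 3 (final): $75,332 − $14,300 = $61,032. Book value $14,300.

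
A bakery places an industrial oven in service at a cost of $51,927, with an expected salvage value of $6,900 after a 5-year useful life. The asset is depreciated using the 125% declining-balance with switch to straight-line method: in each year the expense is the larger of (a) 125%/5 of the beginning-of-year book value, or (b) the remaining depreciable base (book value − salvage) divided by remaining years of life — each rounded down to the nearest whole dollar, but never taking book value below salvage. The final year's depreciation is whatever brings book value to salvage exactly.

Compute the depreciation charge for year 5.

$7,437

Depreciable base = $51,927 − $6,900 = $45,027.
Year 1: DB = ⌊$51,927 × 125%/5⌋ = $12,981; SL = ⌊$45,027/5⌋ = $9,005 → take DB $12,981. Book value $38,946.
Year 2: DB = ⌊$38,946 × 125%/5⌋ = $9,736; SL = ⌊$32,046/4⌋ = $8,011 → take DB $9,736. Book value $29,210.
Year 3: DB = ⌊$29,210 × 125%/5⌋ = $7,302; SL = ⌊$22,310/3⌋ = $7,436 → take SL $7,436. Book value $21,774.
Year 4: DB = ⌊$21,774 × 125%/5⌋ = $5,443; SL = ⌊$14,874/2⌋ = $7,437 → take SL $7,437. Book value $14,337.
Year 5 (final): $14,337 − $6,900 = $7,437. Book value $6,900.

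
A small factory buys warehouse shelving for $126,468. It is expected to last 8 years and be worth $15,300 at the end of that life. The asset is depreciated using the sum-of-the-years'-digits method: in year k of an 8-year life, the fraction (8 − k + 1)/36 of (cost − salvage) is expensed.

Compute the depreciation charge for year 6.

Depreciable base = $126,468 − $15,300 = $111,168.
Sum of the years' digits = 8+7+6+5+4+3+2+1 = 36.
Year 1: $111,168 × 8/36 = $24,704. Book value $101,764.
Year 2: $111,168 × 7/36 = $21,616. Book value $80,148.
Year 3: $111,168 × 6/36 = $18,528. Book value $61,620.
Year 4: $111,168 × 5/36 = $15,440. Book value $46,180.
Year 5: $111,168 × 4/36 = $12,352. Book value $33,828.
Year 6: $111,168 × 3/36 = $9,264. Book value $24,564.

$9,264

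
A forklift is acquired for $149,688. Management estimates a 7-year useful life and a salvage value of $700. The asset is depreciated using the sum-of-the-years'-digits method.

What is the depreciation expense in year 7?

$5,321

Depreciable base = $149,688 − $700 = $148,988.
Sum of the years' digits = 7+6+5+4+3+2+1 = 28.
Year 1: $148,988 × 7/28 = $37,247. Book value $112,441.
Year 2: $148,988 × 6/28 = $31,926. Book value $80,515.
Year 3: $148,988 × 5/28 = $26,605. Book value $53,910.
Year 4: $148,988 × 4/28 = $21,284. Book value $32,626.
Year 5: $148,988 × 3/28 = $15,963. Book value $16,663.
Year 6: $148,988 × 2/28 = $10,642. Book value $6,021.
Year 7: $148,988 × 1/28 = $5,321. Book value $700.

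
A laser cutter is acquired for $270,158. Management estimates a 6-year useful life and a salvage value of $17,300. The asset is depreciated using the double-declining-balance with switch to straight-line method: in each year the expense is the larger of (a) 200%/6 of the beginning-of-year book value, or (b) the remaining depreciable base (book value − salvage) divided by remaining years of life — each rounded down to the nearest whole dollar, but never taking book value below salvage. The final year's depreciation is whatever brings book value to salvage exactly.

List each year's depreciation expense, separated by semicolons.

$90,052; $60,035; $40,023; $26,682; $18,033; $18,033

Depreciable base = $270,158 − $17,300 = $252,858.
Year 1: DB = ⌊$270,158 × 200%/6⌋ = $90,052; SL = ⌊$252,858/6⌋ = $42,143 → take DB $90,052. Book value $180,106.
Year 2: DB = ⌊$180,106 × 200%/6⌋ = $60,035; SL = ⌊$162,806/5⌋ = $32,561 → take DB $60,035. Book value $120,071.
Year 3: DB = ⌊$120,071 × 200%/6⌋ = $40,023; SL = ⌊$102,771/4⌋ = $25,692 → take DB $40,023. Book value $80,048.
Year 4: DB = ⌊$80,048 × 200%/6⌋ = $26,682; SL = ⌊$62,748/3⌋ = $20,916 → take DB $26,682. Book value $53,366.
Year 5: DB = ⌊$53,366 × 200%/6⌋ = $17,788; SL = ⌊$36,066/2⌋ = $18,033 → take SL $18,033. Book value $35,333.
Year 6 (final): $35,333 − $17,300 = $18,033. Book value $17,300.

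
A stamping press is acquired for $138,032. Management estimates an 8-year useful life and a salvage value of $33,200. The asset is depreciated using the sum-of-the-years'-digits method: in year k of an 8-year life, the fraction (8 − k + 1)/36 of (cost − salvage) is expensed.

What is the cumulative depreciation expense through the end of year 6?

Depreciable base = $138,032 − $33,200 = $104,832.
Sum of the years' digits = 8+7+6+5+4+3+2+1 = 36.
Year 1: $104,832 × 8/36 = $23,296. Book value $114,736.
Year 2: $104,832 × 7/36 = $20,384. Book value $94,352.
Year 3: $104,832 × 6/36 = $17,472. Book value $76,880.
Year 4: $104,832 × 5/36 = $14,560. Book value $62,320.
Year 5: $104,832 × 4/36 = $11,648. Book value $50,672.
Year 6: $104,832 × 3/36 = $8,736. Book value $41,936.
Accumulated through year 6 = $138,032 − $41,936 = $96,096.

$96,096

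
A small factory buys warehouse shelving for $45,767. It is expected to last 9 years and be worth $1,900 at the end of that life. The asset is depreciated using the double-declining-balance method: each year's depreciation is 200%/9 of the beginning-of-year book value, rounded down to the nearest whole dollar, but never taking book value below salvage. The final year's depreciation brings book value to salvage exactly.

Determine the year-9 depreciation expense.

Depreciable base = $45,767 − $1,900 = $43,867.
Year 1: ⌊$45,767 × 200%/9⌋ = $10,170. Book value $35,597.
Year 2: ⌊$35,597 × 200%/9⌋ = $7,910. Book value $27,687.
Year 3: ⌊$27,687 × 200%/9⌋ = $6,152. Book value $21,535.
Year 4: ⌊$21,535 × 200%/9⌋ = $4,785. Book value $16,750.
Year 5: ⌊$16,750 × 200%/9⌋ = $3,722. Book value $13,028.
Year 6: ⌊$13,028 × 200%/9⌋ = $2,895. Book value $10,133.
Year 7: ⌊$10,133 × 200%/9⌋ = $2,251. Book value $7,882.
Year 8: ⌊$7,882 × 200%/9⌋ = $1,751. Book value $6,131.
Year 9 (final): $6,131 − $1,900 = $4,231. Book value $1,900.

$4,231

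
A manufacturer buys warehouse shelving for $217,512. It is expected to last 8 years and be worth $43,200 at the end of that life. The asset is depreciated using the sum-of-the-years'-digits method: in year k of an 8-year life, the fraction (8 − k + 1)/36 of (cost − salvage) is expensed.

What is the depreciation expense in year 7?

$9,684

Depreciable base = $217,512 − $43,200 = $174,312.
Sum of the years' digits = 8+7+6+5+4+3+2+1 = 36.
Year 1: $174,312 × 8/36 = $38,736. Book value $178,776.
Year 2: $174,312 × 7/36 = $33,894. Book value $144,882.
Year 3: $174,312 × 6/36 = $29,052. Book value $115,830.
Year 4: $174,312 × 5/36 = $24,210. Book value $91,620.
Year 5: $174,312 × 4/36 = $19,368. Book value $72,252.
Year 6: $174,312 × 3/36 = $14,526. Book value $57,726.
Year 7: $174,312 × 2/36 = $9,684. Book value $48,042.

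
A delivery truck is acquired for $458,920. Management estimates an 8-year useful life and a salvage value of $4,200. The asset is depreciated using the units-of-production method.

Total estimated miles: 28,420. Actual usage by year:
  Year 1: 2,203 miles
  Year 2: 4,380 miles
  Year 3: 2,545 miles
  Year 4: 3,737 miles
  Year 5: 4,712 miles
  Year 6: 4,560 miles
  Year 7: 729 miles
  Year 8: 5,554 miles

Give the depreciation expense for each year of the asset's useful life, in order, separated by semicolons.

Depreciable base = $458,920 − $4,200 = $454,720.
Rate = $454,720 / 28,420 miles = $16 per mile.
Year 1: 2,203 × $16 = $35,248. Book value $423,672.
Year 2: 4,380 × $16 = $70,080. Book value $353,592.
Year 3: 2,545 × $16 = $40,720. Book value $312,872.
Year 4: 3,737 × $16 = $59,792. Book value $253,080.
Year 5: 4,712 × $16 = $75,392. Book value $177,688.
Year 6: 4,560 × $16 = $72,960. Book value $104,728.
Year 7: 729 × $16 = $11,664. Book value $93,064.
Year 8: 5,554 × $16 = $88,864. Book value $4,200.

$35,248; $70,080; $40,720; $59,792; $75,392; $72,960; $11,664; $88,864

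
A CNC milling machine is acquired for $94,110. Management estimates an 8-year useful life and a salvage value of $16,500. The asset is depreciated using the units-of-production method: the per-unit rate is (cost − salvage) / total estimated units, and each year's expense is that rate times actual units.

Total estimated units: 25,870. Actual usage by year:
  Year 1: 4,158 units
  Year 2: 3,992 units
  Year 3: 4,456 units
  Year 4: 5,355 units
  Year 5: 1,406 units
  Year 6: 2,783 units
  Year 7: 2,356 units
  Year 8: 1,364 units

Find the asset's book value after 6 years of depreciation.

$27,660

Depreciable base = $94,110 − $16,500 = $77,610.
Rate = $77,610 / 25,870 units = $3 per unit.
Year 1: 4,158 × $3 = $12,474. Book value $81,636.
Year 2: 3,992 × $3 = $11,976. Book value $69,660.
Year 3: 4,456 × $3 = $13,368. Book value $56,292.
Year 4: 5,355 × $3 = $16,065. Book value $40,227.
Year 5: 1,406 × $3 = $4,218. Book value $36,009.
Year 6: 2,783 × $3 = $8,349. Book value $27,660.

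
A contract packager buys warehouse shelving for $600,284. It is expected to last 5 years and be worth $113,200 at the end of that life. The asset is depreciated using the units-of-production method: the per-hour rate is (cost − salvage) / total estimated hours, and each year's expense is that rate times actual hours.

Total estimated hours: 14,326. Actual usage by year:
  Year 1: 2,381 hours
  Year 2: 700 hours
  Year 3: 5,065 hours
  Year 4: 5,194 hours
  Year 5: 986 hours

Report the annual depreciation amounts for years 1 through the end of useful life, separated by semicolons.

$80,954; $23,800; $172,210; $176,596; $33,524

Depreciable base = $600,284 − $113,200 = $487,084.
Rate = $487,084 / 14,326 hours = $34 per hour.
Year 1: 2,381 × $34 = $80,954. Book value $519,330.
Year 2: 700 × $34 = $23,800. Book value $495,530.
Year 3: 5,065 × $34 = $172,210. Book value $323,320.
Year 4: 5,194 × $34 = $176,596. Book value $146,724.
Year 5: 986 × $34 = $33,524. Book value $113,200.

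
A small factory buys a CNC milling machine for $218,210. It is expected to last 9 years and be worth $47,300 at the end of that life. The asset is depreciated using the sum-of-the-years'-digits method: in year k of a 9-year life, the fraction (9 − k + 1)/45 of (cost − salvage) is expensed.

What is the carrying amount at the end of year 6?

$70,088

Depreciable base = $218,210 − $47,300 = $170,910.
Sum of the years' digits = 9+8+7+6+5+4+3+2+1 = 45.
Year 1: $170,910 × 9/45 = $34,182. Book value $184,028.
Year 2: $170,910 × 8/45 = $30,384. Book value $153,644.
Year 3: $170,910 × 7/45 = $26,586. Book value $127,058.
Year 4: $170,910 × 6/45 = $22,788. Book value $104,270.
Year 5: $170,910 × 5/45 = $18,990. Book value $85,280.
Year 6: $170,910 × 4/45 = $15,192. Book value $70,088.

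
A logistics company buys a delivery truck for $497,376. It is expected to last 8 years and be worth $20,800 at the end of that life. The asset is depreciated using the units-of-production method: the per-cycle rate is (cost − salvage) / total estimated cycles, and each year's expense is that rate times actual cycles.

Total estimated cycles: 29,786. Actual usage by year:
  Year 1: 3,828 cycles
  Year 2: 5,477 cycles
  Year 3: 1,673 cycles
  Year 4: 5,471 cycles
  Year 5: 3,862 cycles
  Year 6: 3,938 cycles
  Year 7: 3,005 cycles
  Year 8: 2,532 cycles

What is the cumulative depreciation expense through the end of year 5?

Depreciable base = $497,376 − $20,800 = $476,576.
Rate = $476,576 / 29,786 cycles = $16 per cycle.
Year 1: 3,828 × $16 = $61,248. Book value $436,128.
Year 2: 5,477 × $16 = $87,632. Book value $348,496.
Year 3: 1,673 × $16 = $26,768. Book value $321,728.
Year 4: 5,471 × $16 = $87,536. Book value $234,192.
Year 5: 3,862 × $16 = $61,792. Book value $172,400.
Accumulated through year 5 = $497,376 − $172,400 = $324,976.

$324,976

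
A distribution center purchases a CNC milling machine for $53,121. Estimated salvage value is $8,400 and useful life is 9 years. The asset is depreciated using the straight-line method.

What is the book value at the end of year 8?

Depreciable base = $53,121 − $8,400 = $44,721.
Annual expense = $44,721 / 9 = $4,969.
End of year 1: book value $48,152.
End of year 2: book value $43,183.
End of year 3: book value $38,214.
End of year 4: book value $33,245.
End of year 5: book value $28,276.
End of year 6: book value $23,307.
End of year 7: book value $18,338.
End of year 8: book value $13,369.

$13,369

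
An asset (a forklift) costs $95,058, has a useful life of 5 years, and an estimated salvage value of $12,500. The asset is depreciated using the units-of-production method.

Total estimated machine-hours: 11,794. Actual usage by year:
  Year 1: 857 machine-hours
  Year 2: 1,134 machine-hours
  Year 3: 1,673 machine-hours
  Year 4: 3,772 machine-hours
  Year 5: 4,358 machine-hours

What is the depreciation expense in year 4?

$26,404

Depreciable base = $95,058 − $12,500 = $82,558.
Rate = $82,558 / 11,794 machine-hours = $7 per machine-hour.
Year 1: 857 × $7 = $5,999. Book value $89,059.
Year 2: 1,134 × $7 = $7,938. Book value $81,121.
Year 3: 1,673 × $7 = $11,711. Book value $69,410.
Year 4: 3,772 × $7 = $26,404. Book value $43,006.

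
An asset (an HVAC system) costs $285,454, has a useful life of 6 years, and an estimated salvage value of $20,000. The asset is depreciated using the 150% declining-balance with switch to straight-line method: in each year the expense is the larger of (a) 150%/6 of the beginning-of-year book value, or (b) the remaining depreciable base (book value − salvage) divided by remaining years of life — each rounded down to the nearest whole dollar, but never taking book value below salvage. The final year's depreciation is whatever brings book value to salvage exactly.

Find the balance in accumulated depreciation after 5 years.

$231,978

Depreciable base = $285,454 − $20,000 = $265,454.
Year 1: DB = ⌊$285,454 × 150%/6⌋ = $71,363; SL = ⌊$265,454/6⌋ = $44,242 → take DB $71,363. Book value $214,091.
Year 2: DB = ⌊$214,091 × 150%/6⌋ = $53,522; SL = ⌊$194,091/5⌋ = $38,818 → take DB $53,522. Book value $160,569.
Year 3: DB = ⌊$160,569 × 150%/6⌋ = $40,142; SL = ⌊$140,569/4⌋ = $35,142 → take DB $40,142. Book value $120,427.
Year 4: DB = ⌊$120,427 × 150%/6⌋ = $30,106; SL = ⌊$100,427/3⌋ = $33,475 → take SL $33,475. Book value $86,952.
Year 5: DB = ⌊$86,952 × 150%/6⌋ = $21,738; SL = ⌊$66,952/2⌋ = $33,476 → take SL $33,476. Book value $53,476.
Accumulated through year 5 = $285,454 − $53,476 = $231,978.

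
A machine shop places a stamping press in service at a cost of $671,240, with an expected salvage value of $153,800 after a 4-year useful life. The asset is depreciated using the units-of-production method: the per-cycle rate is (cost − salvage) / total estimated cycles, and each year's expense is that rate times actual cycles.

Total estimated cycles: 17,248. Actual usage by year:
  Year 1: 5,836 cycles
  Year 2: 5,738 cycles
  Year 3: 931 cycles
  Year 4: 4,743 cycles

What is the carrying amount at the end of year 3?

Depreciable base = $671,240 − $153,800 = $517,440.
Rate = $517,440 / 17,248 cycles = $30 per cycle.
Year 1: 5,836 × $30 = $175,080. Book value $496,160.
Year 2: 5,738 × $30 = $172,140. Book value $324,020.
Year 3: 931 × $30 = $27,930. Book value $296,090.

$296,090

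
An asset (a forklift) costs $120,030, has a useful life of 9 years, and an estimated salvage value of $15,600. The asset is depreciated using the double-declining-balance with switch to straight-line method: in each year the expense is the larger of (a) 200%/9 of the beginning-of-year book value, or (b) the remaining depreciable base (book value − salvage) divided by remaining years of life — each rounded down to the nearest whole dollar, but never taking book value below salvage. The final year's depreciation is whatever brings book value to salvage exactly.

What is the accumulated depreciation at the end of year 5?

Depreciable base = $120,030 − $15,600 = $104,430.
Year 1: DB = ⌊$120,030 × 200%/9⌋ = $26,673; SL = ⌊$104,430/9⌋ = $11,603 → take DB $26,673. Book value $93,357.
Year 2: DB = ⌊$93,357 × 200%/9⌋ = $20,746; SL = ⌊$77,757/8⌋ = $9,719 → take DB $20,746. Book value $72,611.
Year 3: DB = ⌊$72,611 × 200%/9⌋ = $16,135; SL = ⌊$57,011/7⌋ = $8,144 → take DB $16,135. Book value $56,476.
Year 4: DB = ⌊$56,476 × 200%/9⌋ = $12,550; SL = ⌊$40,876/6⌋ = $6,812 → take DB $12,550. Book value $43,926.
Year 5: DB = ⌊$43,926 × 200%/9⌋ = $9,761; SL = ⌊$28,326/5⌋ = $5,665 → take DB $9,761. Book value $34,165.
Accumulated through year 5 = $120,030 − $34,165 = $85,865.

$85,865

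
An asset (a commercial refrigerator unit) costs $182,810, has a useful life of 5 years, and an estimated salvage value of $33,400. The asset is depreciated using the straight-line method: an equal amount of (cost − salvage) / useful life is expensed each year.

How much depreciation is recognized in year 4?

$29,882

Depreciable base = $182,810 − $33,400 = $149,410.
Annual expense = $149,410 / 5 = $29,882.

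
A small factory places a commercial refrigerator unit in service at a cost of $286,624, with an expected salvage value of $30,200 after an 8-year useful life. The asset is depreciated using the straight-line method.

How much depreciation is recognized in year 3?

Depreciable base = $286,624 − $30,200 = $256,424.
Annual expense = $256,424 / 8 = $32,053.

$32,053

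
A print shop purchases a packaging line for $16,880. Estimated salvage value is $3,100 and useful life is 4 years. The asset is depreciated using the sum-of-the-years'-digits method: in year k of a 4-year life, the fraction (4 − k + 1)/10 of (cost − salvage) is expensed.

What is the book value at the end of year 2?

$7,234

Depreciable base = $16,880 − $3,100 = $13,780.
Sum of the years' digits = 4+3+2+1 = 10.
Year 1: $13,780 × 4/10 = $5,512. Book value $11,368.
Year 2: $13,780 × 3/10 = $4,134. Book value $7,234.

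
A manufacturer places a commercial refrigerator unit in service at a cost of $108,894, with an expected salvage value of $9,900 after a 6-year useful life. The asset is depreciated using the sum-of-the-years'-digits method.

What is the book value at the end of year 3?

Depreciable base = $108,894 − $9,900 = $98,994.
Sum of the years' digits = 6+5+4+3+2+1 = 21.
Year 1: $98,994 × 6/21 = $28,284. Book value $80,610.
Year 2: $98,994 × 5/21 = $23,570. Book value $57,040.
Year 3: $98,994 × 4/21 = $18,856. Book value $38,184.

$38,184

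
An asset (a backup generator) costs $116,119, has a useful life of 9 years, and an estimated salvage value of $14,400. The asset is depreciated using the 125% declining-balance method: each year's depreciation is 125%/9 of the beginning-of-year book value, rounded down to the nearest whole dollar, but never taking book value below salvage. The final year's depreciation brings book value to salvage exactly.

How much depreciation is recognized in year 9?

$20,708

Depreciable base = $116,119 − $14,400 = $101,719.
Year 1: ⌊$116,119 × 125%/9⌋ = $16,127. Book value $99,992.
Year 2: ⌊$99,992 × 125%/9⌋ = $13,887. Book value $86,105.
Year 3: ⌊$86,105 × 125%/9⌋ = $11,959. Book value $74,146.
Year 4: ⌊$74,146 × 125%/9⌋ = $10,298. Book value $63,848.
Year 5: ⌊$63,848 × 125%/9⌋ = $8,867. Book value $54,981.
Year 6: ⌊$54,981 × 125%/9⌋ = $7,636. Book value $47,345.
Year 7: ⌊$47,345 × 125%/9⌋ = $6,575. Book value $40,770.
Year 8: ⌊$40,770 × 125%/9⌋ = $5,662. Book value $35,108.
Year 9 (final): $35,108 − $14,400 = $20,708. Book value $14,400.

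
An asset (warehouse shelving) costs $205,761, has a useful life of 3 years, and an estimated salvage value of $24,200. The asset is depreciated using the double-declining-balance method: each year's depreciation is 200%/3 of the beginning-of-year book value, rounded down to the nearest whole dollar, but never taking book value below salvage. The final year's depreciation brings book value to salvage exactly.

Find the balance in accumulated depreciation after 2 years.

$181,561

Depreciable base = $205,761 − $24,200 = $181,561.
Year 1: ⌊$205,761 × 200%/3⌋ = $137,174. Book value $68,587.
Year 2: ⌊$68,587 × 200%/3⌋ = $45,724, capped at $44,387. Book value $24,200.
Accumulated through year 2 = $205,761 − $24,200 = $181,561.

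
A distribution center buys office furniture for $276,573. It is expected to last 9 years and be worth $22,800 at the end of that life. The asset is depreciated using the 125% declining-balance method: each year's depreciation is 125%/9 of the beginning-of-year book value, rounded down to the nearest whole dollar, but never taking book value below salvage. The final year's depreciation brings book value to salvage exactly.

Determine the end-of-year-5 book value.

$130,953

Depreciable base = $276,573 − $22,800 = $253,773.
Year 1: ⌊$276,573 × 125%/9⌋ = $38,412. Book value $238,161.
Year 2: ⌊$238,161 × 125%/9⌋ = $33,077. Book value $205,084.
Year 3: ⌊$205,084 × 125%/9⌋ = $28,483. Book value $176,601.
Year 4: ⌊$176,601 × 125%/9⌋ = $24,527. Book value $152,074.
Year 5: ⌊$152,074 × 125%/9⌋ = $21,121. Book value $130,953.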